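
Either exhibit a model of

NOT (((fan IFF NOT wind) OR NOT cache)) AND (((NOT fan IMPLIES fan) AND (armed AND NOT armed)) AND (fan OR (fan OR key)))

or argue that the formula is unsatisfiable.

Case armed = True: the conjunct NOT armed is False.
Case armed = False: the conjunct armed is False.
Both cases fail — unsatisfiable.

Unsatisfiable — no assignment works.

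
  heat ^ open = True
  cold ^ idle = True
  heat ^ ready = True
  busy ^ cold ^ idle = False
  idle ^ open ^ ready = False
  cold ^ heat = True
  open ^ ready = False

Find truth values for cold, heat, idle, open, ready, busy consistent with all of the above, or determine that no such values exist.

cold = True, heat = False, idle = False, open = True, ready = True, busy = True

heat ^ open = F ^ T = True ✓
cold ^ idle = T ^ F = True ✓
heat ^ ready = F ^ T = True ✓
busy ^ cold ^ idle = T ^ T ^ F = False ✓
idle ^ open ^ ready = F ^ T ^ T = False ✓
cold ^ heat = T ^ F = True ✓
open ^ ready = T ^ T = False ✓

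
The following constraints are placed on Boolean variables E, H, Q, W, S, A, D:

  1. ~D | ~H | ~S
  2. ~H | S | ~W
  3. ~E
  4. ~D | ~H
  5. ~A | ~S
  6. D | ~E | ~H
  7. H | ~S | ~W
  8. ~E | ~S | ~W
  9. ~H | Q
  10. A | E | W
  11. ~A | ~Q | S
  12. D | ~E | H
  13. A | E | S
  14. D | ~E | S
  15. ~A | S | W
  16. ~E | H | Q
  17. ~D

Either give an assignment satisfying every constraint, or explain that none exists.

E=F, H=F, Q=F, W=T, S=F, A=T, D=F

Unit clause (~E) forces E = False.
Unit clause (~D) forces D = False.
Set H = False.
Set Q = False.
Try W = False:
  (A | E | W) forces A = True.
  (~A | ~S) forces S = False.
  clause (~A | S | W) is falsified — backtrack.
So W = True.
  then (H | ~S | ~W) forces S = False.
  then (A | E | S) forces A = True.
All clauses satisfied.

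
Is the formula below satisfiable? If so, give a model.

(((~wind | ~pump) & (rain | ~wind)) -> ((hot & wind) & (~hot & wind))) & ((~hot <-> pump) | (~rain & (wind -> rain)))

rain = False, wind = True, hot = True, pump = False

  ((~wind | ~pump) & (rain | ~wind)) -> ((hot & wind) & (~hot & wind)) = True
    (~wind | ~pump) & (rain | ~wind) = False
      ~wind | ~pump = True
        ~wind = False
        ~pump = True
      rain | ~wind = False
        ~wind = False
    (hot & wind) & (~hot & wind) = False
      hot & wind = True
      ~hot & wind = False
        ~hot = False
  (~hot <-> pump) | (~rain & (wind -> rain)) = True
    ~hot <-> pump = True
      ~hot = False
    ~rain & (wind -> rain) = False
      ~rain = True
      wind -> rain = False
Both conjuncts True, so the formula holds.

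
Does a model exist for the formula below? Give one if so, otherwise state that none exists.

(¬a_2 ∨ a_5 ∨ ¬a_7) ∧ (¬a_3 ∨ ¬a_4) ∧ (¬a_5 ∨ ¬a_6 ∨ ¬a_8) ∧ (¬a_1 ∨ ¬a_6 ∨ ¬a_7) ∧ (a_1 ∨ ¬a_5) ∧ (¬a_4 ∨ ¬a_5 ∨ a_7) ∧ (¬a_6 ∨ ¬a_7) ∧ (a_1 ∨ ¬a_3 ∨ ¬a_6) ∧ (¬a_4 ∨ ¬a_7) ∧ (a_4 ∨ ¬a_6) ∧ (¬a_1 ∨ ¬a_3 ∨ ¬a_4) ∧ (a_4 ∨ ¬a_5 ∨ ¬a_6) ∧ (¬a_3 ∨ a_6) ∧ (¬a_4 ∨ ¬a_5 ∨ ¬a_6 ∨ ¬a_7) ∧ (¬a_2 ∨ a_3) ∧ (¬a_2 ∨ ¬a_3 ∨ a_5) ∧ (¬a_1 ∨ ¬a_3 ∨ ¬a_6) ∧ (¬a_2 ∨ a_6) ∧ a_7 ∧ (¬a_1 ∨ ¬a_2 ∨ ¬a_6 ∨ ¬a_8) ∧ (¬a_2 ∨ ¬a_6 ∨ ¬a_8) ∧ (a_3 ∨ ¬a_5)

Unit clause (a_7) forces a_7 = True.
In (¬a_6 ∨ ¬a_7) only ¬a_6 is left, so a_6 = False.
In (¬a_4 ∨ ¬a_7) only ¬a_4 is left, so a_4 = False.
In (¬a_3 ∨ a_6) only ¬a_3 is left, so a_3 = False.
In (¬a_2 ∨ a_3) only ¬a_2 is left, so a_2 = False.
In (a_3 ∨ ¬a_5) only ¬a_5 is left, so a_5 = False.
Set a_1 = False.
Set a_8 = True.
All clauses satisfied.

a_1 = False, a_2 = False, a_3 = False, a_4 = False, a_5 = False, a_6 = False, a_7 = True, a_8 = True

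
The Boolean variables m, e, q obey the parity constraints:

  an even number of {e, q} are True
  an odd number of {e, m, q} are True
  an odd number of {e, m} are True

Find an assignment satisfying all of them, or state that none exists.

m: True; e: False; q: False

{e, q}: 0 true → even ✓
{e, m, q}: 1 true → odd ✓
{e, m}: 1 true → odd ✓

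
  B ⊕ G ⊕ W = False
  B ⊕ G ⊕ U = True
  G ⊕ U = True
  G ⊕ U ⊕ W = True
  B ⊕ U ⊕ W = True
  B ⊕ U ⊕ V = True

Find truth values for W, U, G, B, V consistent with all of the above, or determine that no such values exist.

W: False, U: True, G: False, B: False, V: False

B ⊕ G ⊕ W = F ⊕ F ⊕ F = False ✓
B ⊕ G ⊕ U = F ⊕ F ⊕ T = True ✓
G ⊕ U = F ⊕ T = True ✓
G ⊕ U ⊕ W = F ⊕ T ⊕ F = True ✓
B ⊕ U ⊕ W = F ⊕ T ⊕ F = True ✓
B ⊕ U ⊕ V = F ⊕ T ⊕ F = True ✓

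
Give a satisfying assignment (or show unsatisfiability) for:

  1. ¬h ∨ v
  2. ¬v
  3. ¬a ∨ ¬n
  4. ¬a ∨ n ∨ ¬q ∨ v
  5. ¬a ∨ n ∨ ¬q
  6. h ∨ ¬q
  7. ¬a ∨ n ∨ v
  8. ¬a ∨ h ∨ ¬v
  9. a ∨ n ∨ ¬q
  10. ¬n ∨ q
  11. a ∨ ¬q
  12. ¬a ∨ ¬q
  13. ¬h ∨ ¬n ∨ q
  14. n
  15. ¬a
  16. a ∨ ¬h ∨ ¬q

UNSATISFIABLE

Case v = True:
  Clause (¬v) is falsified — contradiction.
Case v = False:
  (¬h ∨ v) forces h = False.
  (h ∨ ¬q) forces q = False.
  (¬n ∨ q) forces n = False.
  Clause (n) is falsified — contradiction.
Both cases fail, so the formula is unsatisfiable.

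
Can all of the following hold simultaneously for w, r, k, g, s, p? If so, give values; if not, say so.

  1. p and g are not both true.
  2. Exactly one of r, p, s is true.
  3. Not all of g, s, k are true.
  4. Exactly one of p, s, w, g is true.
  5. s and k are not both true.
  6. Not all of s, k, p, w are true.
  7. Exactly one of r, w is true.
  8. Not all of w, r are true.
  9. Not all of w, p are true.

w = False, r = True, k = True, g = True, s = False, p = False

  (1) p=F, g=T — not both ✓
  (2) {r, p, s}: 1 true — exactly one ✓
  (3) {g, s, k}: 2/3 true — not all ✓
  (4) {p, s, w, g}: 1 true — exactly one ✓
  (5) s=F, k=T — not both ✓
  (6) {s, k, p, w}: 1/4 true — not all ✓
  (7) {r, w}: 1 true — exactly one ✓
  (8) {w, r}: 1/2 true — not all ✓
  (9) {w, p}: 0/2 true — not all ✓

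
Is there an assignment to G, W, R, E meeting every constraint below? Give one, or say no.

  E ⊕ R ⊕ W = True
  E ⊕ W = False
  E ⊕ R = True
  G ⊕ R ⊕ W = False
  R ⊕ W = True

G: True; W: False; R: True; E: False

E ⊕ R ⊕ W = F ⊕ T ⊕ F = True ✓
E ⊕ W = F ⊕ F = False ✓
E ⊕ R = F ⊕ T = True ✓
G ⊕ R ⊕ W = T ⊕ T ⊕ F = False ✓
R ⊕ W = T ⊕ F = True ✓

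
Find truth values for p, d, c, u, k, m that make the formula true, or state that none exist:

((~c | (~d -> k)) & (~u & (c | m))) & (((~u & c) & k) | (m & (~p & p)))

p = True, d = True, c = True, u = False, k = True, m = True

  (~c | (~d -> k)) & (~u & (c | m)) = True
    ~c | (~d -> k) = True
      ~c = False
      ~d -> k = True
        ~d = False
    ~u & (c | m) = True
      ~u = True
      c | m = True
  ((~u & c) & k) | (m & (~p & p)) = True
    (~u & c) & k = True
      ~u & c = True
        ~u = True
    m & (~p & p) = False
      ~p & p = False
        ~p = False
Both conjuncts True, so the formula holds.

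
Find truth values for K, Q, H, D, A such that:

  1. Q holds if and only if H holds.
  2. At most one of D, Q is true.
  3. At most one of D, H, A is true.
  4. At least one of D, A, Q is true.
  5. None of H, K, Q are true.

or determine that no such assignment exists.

K = False; Q = False; H = False; D = False; A = True

  (1) Q=F, H=F — same ✓
  (2) {D, Q}: 0 true — at most one ✓
  (3) {D, H, A}: 1 true — at most one ✓
  (4) {D, A, Q}: 1 true — at least one ✓
  (5) {H, K, Q}: 0 true — none ✓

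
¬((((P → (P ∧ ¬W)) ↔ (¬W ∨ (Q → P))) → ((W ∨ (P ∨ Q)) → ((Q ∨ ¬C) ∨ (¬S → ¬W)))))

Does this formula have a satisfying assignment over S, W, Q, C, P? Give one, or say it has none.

S = False, W = True, Q = False, C = True, P = False

  ¬((((P → (P ∧ ¬W)) ↔ (¬W ∨ (Q → P))) → ((W ∨ (P ∨ Q)) → ((Q ∨ ¬C) ∨ (¬S → ¬W))))) = True
    ((P → (P ∧ ¬W)) ↔ (¬W ∨ (Q → P))) → ((W ∨ (P ∨ Q)) → ((Q ∨ ¬C) ∨ (¬S → ¬W))) = False
      (P → (P ∧ ¬W)) ↔ (¬W ∨ (Q → P)) = True
        P → (P ∧ ¬W) = True
          P ∧ ¬W = False
            ¬W = False
        ¬W ∨ (Q → P) = True
          ¬W = False
          Q → P = True
      (W ∨ (P ∨ Q)) → ((Q ∨ ¬C) ∨ (¬S → ¬W)) = False
        W ∨ (P ∨ Q) = True
          P ∨ Q = False
        (Q ∨ ¬C) ∨ (¬S → ¬W) = False
          Q ∨ ¬C = False
            ¬C = False
          ¬S → ¬W = False
            ¬S = True
            ¬W = False
The formula evaluates to True.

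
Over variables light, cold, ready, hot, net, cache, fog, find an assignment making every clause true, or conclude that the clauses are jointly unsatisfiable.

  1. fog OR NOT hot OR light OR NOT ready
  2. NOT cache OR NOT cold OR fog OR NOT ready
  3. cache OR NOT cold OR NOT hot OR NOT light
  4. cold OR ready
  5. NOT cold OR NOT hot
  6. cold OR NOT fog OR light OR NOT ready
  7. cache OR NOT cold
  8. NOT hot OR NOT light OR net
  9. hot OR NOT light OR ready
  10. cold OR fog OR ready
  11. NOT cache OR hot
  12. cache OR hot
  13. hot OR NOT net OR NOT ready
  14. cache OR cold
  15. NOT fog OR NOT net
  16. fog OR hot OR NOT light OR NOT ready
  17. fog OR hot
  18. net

Unit clause (net) forces net = True.
In (NOT fog OR NOT net) only NOT fog is left, so fog = False.
In (fog OR hot) only hot is left, so hot = True.
In (NOT cold OR NOT hot) only NOT cold is left, so cold = False.
In (cold OR fog OR ready) only ready is left, so ready = True.
In (cache OR cold) only cache is left, so cache = True.
In (fog OR NOT hot OR light OR NOT ready) only light is left, so light = True.
All clauses satisfied.

light: True, cold: False, ready: True, hot: True, net: True, cache: True, fog: False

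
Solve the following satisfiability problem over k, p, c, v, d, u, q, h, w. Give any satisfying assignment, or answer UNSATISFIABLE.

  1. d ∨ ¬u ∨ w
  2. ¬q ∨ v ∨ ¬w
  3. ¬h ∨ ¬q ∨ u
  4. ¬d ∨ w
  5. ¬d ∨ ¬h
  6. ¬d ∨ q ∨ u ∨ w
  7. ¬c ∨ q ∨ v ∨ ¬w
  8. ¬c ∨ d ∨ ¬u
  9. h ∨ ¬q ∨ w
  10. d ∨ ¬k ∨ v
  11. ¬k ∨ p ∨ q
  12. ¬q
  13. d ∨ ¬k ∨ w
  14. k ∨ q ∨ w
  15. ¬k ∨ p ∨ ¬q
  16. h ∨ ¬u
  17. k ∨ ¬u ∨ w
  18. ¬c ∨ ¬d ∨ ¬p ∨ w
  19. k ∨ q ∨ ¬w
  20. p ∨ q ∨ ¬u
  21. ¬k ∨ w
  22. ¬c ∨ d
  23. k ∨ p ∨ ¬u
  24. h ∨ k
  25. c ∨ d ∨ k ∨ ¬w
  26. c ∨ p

k = True, p = True, c = False, v = True, d = True, u = False, q = False, h = False, w = True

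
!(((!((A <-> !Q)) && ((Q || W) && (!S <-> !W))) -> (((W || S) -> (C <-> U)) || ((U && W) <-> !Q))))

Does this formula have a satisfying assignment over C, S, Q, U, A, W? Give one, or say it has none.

C: False; S: True; Q: True; U: True; A: True; W: True

  !(((!((A <-> !Q)) && ((Q || W) && (!S <-> !W))) -> (((W || S) -> (C <-> U)) || ((U && W) <-> !Q)))) = True
    (!((A <-> !Q)) && ((Q || W) && (!S <-> !W))) -> (((W || S) -> (C <-> U)) || ((U && W) <-> !Q)) = False
      !((A <-> !Q)) && ((Q || W) && (!S <-> !W)) = True
        !((A <-> !Q)) = True
          A <-> !Q = False
            !Q = False
        (Q || W) && (!S <-> !W) = True
          Q || W = True
          !S <-> !W = True
            !S = False
            !W = False
      ((W || S) -> (C <-> U)) || ((U && W) <-> !Q) = False
        (W || S) -> (C <-> U) = False
          W || S = True
          C <-> U = False
        (U && W) <-> !Q = False
          U && W = True
          !Q = False
The formula evaluates to True.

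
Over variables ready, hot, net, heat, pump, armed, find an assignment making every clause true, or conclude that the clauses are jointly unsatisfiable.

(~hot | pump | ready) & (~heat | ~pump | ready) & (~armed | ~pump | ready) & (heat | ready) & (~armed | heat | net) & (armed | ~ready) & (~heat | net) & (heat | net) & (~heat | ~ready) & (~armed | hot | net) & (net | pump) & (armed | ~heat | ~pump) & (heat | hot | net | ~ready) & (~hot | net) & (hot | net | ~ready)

Set ready = True.
  then (armed | ~ready) forces armed = True.
  then (~heat | ~ready) forces heat = False.
  then (~armed | heat | net) forces net = True.
Set hot = False.
Set pump = False.
All clauses satisfied.

ready = True, hot = False, net = True, heat = False, pump = False, armed = True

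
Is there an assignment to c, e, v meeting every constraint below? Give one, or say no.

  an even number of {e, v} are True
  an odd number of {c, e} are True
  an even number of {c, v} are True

Adding constraints 1, 2, 3 mod 2: every variable appears an even number of times on the left, so the left side is 0.
But the right sides sum to 1 (mod 2). 0 ≠ 1 — the system is inconsistent.

No satisfying assignment exists.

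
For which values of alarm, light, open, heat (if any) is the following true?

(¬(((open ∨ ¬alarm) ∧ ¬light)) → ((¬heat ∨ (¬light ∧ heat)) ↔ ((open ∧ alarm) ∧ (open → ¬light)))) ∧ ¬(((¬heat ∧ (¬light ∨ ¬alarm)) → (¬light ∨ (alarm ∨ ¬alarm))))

The conjunct ¬(((¬heat ∧ (¬light ∨ ¬alarm)) → (¬light ∨ (alarm ∨ ¬alarm)))) is unsatisfiable on its own:
  alarm=F, light=F, heat=F: evaluates to False.
  alarm=F, light=F, heat=T: evaluates to False.
  alarm=F, light=T, heat=F: evaluates to False.
  alarm=F, light=T, heat=T: evaluates to False.
  alarm=T, light=F, heat=F: evaluates to False.
  alarm=T, light=F, heat=T: evaluates to False.
  alarm=T, light=T, heat=F: evaluates to False.
  alarm=T, light=T, heat=T: evaluates to False.
So the whole conjunction is unsatisfiable.

Unsatisfiable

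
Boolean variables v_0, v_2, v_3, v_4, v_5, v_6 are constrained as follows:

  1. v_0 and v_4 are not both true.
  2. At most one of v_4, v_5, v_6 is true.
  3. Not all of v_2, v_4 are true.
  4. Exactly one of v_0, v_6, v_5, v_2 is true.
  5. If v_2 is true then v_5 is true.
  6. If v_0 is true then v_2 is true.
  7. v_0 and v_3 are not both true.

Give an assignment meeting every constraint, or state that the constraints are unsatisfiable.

v_0=F, v_2=F, v_3=T, v_4=F, v_5=F, v_6=T

  (1) v_0=F, v_4=F — not both ✓
  (2) {v_4, v_5, v_6}: 1 true — at most one ✓
  (3) {v_2, v_4}: 0/2 true — not all ✓
  (4) {v_0, v_6, v_5, v_2}: 1 true — exactly one ✓
  (5) v_2=F ⇒ v_5: vacuous ✓
  (6) v_0=F ⇒ v_2: vacuous ✓
  (7) v_0=F, v_3=T — not both ✓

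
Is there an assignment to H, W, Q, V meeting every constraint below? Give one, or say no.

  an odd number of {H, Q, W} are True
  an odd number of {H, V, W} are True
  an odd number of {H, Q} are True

H = False, W = False, Q = True, V = True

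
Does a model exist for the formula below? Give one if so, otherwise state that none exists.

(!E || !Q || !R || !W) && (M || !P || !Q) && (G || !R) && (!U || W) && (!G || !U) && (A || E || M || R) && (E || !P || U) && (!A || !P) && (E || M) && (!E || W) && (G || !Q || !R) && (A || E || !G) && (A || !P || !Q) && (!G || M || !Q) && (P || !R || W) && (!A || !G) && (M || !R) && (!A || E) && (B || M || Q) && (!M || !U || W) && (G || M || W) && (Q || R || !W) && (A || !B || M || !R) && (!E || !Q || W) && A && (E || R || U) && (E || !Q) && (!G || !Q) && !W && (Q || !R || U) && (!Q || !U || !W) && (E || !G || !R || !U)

Case E = True:
  (!E || W) forces W = True.
  Clause (!W) is falsified — contradiction.
Case E = False:
  (E || M) forces M = True.
  (!A || E) forces A = False.
  Clause (A) is falsified — contradiction.
Both cases fail, so the formula is unsatisfiable.

UNSATISFIABLE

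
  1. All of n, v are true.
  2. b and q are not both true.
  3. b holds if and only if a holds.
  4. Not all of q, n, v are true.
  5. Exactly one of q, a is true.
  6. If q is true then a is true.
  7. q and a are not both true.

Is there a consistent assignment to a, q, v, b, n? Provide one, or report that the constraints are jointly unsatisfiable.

a = True, q = False, v = True, b = True, n = True

  (1) {n, v}: all 2 true ✓
  (2) b=T, q=F — not both ✓
  (3) b=T, a=T — same ✓
  (4) {q, n, v}: 2/3 true — not all ✓
  (5) {q, a}: 1 true — exactly one ✓
  (6) q=F ⇒ a: vacuous ✓
  (7) q=F, a=T — not both ✓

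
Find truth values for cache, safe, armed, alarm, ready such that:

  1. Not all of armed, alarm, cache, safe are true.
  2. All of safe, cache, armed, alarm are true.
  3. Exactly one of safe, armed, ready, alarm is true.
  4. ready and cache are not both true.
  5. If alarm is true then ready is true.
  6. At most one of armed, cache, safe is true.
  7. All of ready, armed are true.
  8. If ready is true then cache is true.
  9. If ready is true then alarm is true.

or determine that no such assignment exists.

Case cache = True:
  (2) forces safe = True.
  Constraint (6) is violated (cache=T, safe=T) — contradiction.
Case cache = False:
  Constraint (2) is violated (cache=F) — contradiction.
Both cases fail — unsatisfiable.

The formula is unsatisfiable.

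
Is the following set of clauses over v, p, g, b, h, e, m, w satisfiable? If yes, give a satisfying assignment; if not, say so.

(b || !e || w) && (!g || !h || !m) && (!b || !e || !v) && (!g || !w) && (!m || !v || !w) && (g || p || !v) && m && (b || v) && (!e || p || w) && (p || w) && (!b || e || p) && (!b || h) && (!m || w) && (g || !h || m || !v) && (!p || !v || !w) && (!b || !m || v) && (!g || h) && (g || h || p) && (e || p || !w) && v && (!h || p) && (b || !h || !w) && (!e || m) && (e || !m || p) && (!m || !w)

Case m = True:
  (!m || w) forces w = True.
  Clause (!m || !w) is falsified — contradiction.
Case m = False:
  Clause (m) is falsified — contradiction.
Both cases fail, so the formula is unsatisfiable.

The formula is unsatisfiable.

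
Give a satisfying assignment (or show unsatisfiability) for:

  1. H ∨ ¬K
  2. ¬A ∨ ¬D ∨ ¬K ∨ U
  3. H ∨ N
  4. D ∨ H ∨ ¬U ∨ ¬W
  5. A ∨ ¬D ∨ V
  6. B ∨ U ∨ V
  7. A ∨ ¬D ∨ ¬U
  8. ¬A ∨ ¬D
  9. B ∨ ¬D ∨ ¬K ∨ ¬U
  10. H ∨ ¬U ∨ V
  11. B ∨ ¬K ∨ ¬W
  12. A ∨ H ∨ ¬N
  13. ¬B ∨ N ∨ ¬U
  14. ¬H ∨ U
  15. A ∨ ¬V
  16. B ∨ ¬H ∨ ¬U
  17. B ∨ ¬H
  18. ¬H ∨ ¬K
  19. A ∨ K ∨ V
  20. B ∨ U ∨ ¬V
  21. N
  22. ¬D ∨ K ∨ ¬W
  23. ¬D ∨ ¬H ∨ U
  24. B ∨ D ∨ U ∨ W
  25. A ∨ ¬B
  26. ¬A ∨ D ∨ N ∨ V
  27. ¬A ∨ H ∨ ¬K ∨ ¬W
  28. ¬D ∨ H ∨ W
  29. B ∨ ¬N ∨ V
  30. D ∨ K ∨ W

Unit clause (N) forces N = True.
Set W = True.
Set V = False.
  then (B ∨ ¬N ∨ V) forces B = True.
  then (A ∨ ¬B) forces A = True.
  then (¬A ∨ ¬D) forces D = False.
Set K = False.
Set H = False.
  then (D ∨ H ∨ ¬U ∨ ¬W) forces U = False.
All clauses satisfied.

N = True, W = True, V = False, K = False, A = True, B = True, D = False, H = False, U = False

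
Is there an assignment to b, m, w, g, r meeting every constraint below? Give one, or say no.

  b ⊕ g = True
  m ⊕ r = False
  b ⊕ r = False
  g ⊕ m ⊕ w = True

b = False, m = False, w = False, g = True, r = False

b ⊕ g = F ⊕ T = True ✓
m ⊕ r = F ⊕ F = False ✓
b ⊕ r = F ⊕ F = False ✓
g ⊕ m ⊕ w = T ⊕ F ⊕ F = True ✓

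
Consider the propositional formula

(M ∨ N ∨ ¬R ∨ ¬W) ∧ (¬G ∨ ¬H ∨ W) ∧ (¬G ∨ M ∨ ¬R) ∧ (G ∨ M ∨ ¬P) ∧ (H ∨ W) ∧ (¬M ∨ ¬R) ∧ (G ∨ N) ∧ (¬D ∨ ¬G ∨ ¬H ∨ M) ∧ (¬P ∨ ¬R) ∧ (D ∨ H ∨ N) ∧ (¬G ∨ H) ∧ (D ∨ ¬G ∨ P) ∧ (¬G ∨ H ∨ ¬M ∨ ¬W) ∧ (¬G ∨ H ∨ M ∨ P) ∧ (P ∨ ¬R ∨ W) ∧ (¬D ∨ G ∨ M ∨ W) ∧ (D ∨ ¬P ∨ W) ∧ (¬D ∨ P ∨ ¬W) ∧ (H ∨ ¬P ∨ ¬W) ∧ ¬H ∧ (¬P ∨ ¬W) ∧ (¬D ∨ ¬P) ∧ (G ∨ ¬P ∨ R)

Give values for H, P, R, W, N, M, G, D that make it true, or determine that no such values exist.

Unit clause (¬H) forces H = False.
In (H ∨ W) only W is left, so W = True.
In (¬G ∨ H) only ¬G is left, so G = False.
In (H ∨ ¬P ∨ ¬W) only ¬P is left, so P = False.
In (G ∨ N) only N is left, so N = True.
In (¬D ∨ P ∨ ¬W) only ¬D is left, so D = False.
Set R = False.
Set M = False.
All clauses satisfied.

H: False, P: False, R: False, W: True, N: True, M: False, G: False, D: False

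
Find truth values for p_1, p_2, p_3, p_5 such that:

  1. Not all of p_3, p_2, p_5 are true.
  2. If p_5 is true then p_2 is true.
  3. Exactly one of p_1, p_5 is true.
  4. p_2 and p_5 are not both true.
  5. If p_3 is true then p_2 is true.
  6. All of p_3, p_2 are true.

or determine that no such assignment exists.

p_1: True, p_2: True, p_3: True, p_5: False

  (1) {p_3, p_2, p_5}: 2/3 true — not all ✓
  (2) p_5=F ⇒ p_2: vacuous ✓
  (3) {p_1, p_5}: 1 true — exactly one ✓
  (4) p_2=T, p_5=F — not both ✓
  (5) p_3=T ⇒ p_2: T ✓
  (6) {p_3, p_2}: all 2 true ✓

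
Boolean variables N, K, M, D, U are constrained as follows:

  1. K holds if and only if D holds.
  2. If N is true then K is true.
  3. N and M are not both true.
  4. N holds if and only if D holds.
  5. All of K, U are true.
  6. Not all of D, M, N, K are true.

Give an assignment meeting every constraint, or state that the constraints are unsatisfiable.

N: True; K: True; M: False; D: True; U: True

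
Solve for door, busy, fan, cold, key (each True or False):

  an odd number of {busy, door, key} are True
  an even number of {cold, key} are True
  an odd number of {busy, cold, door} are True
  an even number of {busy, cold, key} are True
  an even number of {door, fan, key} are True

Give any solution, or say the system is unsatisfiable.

door: False; busy: False; fan: True; cold: True; key: True

{busy, door, key}: 1 true → odd ✓
{cold, key}: 2 true → even ✓
{busy, cold, door}: 1 true → odd ✓
{busy, cold, key}: 2 true → even ✓
{door, fan, key}: 2 true → even ✓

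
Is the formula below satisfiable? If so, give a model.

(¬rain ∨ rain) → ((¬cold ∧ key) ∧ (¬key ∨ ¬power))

key = True, power = False, rain = False, cold = False

  (¬rain ∨ rain) → ((¬cold ∧ key) ∧ (¬key ∨ ¬power)) = True
    ¬rain ∨ rain = True
      ¬rain = True
    (¬cold ∧ key) ∧ (¬key ∨ ¬power) = True
      ¬cold ∧ key = True
        ¬cold = True
      ¬key ∨ ¬power = True
        ¬key = False
        ¬power = True
The formula evaluates to True.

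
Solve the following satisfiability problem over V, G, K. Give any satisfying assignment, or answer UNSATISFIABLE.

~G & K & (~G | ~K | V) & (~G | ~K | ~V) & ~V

V = False, G = False, K = True

Unit clause (~G) forces G = False.
Unit clause (K) forces K = True.
Unit clause (~V) forces V = False.
Check each clause:
  (~G): ~G holds.
  (K): K holds.
  (~G | ~K | V): ~G holds.
  (~G | ~K | ~V): ~G holds.
  (~V): ~V holds.
All clauses satisfied.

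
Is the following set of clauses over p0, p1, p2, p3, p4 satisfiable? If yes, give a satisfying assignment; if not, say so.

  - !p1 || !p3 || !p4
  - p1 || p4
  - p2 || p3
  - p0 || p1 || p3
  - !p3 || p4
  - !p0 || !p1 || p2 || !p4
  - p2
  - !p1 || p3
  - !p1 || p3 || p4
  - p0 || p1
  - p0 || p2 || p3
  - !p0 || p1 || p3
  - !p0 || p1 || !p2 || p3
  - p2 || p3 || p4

p0 = True, p1 = False, p2 = True, p3 = True, p4 = True

Unit clause (p2) forces p2 = True.
Try p0 = False:
  (p0 || p1) forces p1 = True.
  (!p1 || p3) forces p3 = True.
  (!p1 || !p3 || !p4) forces p4 = False.
  clause (!p3 || p4) is falsified — backtrack.
So p0 = True.
Try p1 = True:
  (!p1 || p3) forces p3 = True.
  (!p1 || !p3 || !p4) forces p4 = False.
  clause (!p3 || p4) is falsified — backtrack.
So p1 = False.
  then (p1 || p4) forces p4 = True.
  then (!p0 || p1 || p3) forces p3 = True.
All clauses satisfied.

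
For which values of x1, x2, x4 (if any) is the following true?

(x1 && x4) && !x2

x1 = True, x2 = False, x4 = True

  x1 && x4 = True
  !x2 = True
Both conjuncts True, so the formula holds.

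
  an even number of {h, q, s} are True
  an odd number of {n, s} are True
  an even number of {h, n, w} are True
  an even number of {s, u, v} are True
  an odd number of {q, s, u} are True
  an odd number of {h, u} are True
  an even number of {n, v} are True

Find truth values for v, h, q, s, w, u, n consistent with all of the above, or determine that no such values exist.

v = True; h = False; q = False; s = False; w = True; u = True; n = True

{h, q, s}: 0 true → even ✓
{n, s}: 1 true → odd ✓
{h, n, w}: 2 true → even ✓
{s, u, v}: 2 true → even ✓
{q, s, u}: 1 true → odd ✓
{h, u}: 1 true → odd ✓
{n, v}: 2 true → even ✓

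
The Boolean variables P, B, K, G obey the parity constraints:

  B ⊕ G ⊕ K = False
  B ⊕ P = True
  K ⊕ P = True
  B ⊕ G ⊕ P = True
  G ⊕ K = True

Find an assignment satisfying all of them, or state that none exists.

P: False; B: True; K: True; G: False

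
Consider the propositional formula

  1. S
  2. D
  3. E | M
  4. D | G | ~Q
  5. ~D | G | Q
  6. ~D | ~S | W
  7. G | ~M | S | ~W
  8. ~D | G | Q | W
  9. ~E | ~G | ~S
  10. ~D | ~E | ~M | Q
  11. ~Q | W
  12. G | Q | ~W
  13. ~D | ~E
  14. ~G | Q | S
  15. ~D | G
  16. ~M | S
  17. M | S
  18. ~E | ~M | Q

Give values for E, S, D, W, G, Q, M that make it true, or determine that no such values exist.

Unit clause (S) forces S = True.
Unit clause (D) forces D = True.
In (~D | ~S | W) only W is left, so W = True.
In (~D | ~E) only ~E is left, so E = False.
In (~D | G) only G is left, so G = True.
In (E | M) only M is left, so M = True.
Set Q = False.
All clauses satisfied.

E = False, S = True, D = True, W = True, G = True, Q = False, M = True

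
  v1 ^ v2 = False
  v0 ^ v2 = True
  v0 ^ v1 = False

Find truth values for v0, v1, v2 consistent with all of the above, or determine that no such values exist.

Adding constraints 1, 2, 3 mod 2: every variable appears an even number of times on the left, so the left side is 0.
But the right sides sum to 1 (mod 2). 0 ≠ 1 — the system is inconsistent.

UNSATISFIABLE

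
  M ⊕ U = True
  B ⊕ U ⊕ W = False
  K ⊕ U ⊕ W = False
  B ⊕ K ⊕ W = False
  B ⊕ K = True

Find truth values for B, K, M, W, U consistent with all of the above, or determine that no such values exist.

UNSATISFIABLE

Adding constraints 2, 3, 5 mod 2: every variable appears an even number of times on the left, so the left side is 0.
But the right sides sum to 1 (mod 2). 0 ≠ 1 — the system is inconsistent.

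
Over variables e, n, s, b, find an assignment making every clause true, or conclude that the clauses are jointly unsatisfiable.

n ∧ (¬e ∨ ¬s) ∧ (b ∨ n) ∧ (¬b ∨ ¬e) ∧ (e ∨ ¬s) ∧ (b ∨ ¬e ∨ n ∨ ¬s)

Unit clause (n) forces n = True.
Set e = False.
  then (e ∨ ¬s) forces s = False.
Set b = True.
Check each clause:
  (n): n holds.
  (¬e ∨ ¬s): ¬e holds.
  (b ∨ n): b holds.
  (¬b ∨ ¬e): ¬e holds.
  (e ∨ ¬s): ¬s holds.
  (b ∨ ¬e ∨ n ∨ ¬s): b holds.
All clauses satisfied.

e: False; n: True; s: False; b: True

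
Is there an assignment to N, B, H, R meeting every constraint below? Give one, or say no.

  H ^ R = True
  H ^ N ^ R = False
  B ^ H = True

N = True, B = True, H = False, R = True

H ^ R = F ^ T = True ✓
H ^ N ^ R = F ^ T ^ T = False ✓
B ^ H = T ^ F = True ✓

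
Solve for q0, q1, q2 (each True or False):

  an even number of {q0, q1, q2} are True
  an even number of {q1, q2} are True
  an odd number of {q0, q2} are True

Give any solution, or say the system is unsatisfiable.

q0 = False; q1 = True; q2 = True

{q0, q1, q2}: 2 true → even ✓
{q1, q2}: 2 true → even ✓
{q0, q2}: 1 true → odd ✓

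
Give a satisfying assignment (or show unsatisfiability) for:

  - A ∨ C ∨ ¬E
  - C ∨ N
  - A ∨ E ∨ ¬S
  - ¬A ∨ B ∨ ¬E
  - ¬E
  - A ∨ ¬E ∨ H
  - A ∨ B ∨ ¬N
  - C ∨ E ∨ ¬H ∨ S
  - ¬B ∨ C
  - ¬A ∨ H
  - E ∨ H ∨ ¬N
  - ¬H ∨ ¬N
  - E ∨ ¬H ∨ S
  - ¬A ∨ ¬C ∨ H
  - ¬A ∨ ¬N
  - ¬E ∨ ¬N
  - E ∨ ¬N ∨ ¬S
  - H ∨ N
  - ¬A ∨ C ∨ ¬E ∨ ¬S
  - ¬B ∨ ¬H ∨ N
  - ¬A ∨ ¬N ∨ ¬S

Unit clause (¬E) forces E = False.
Try S = False:
  (E ∨ ¬H ∨ S) forces H = False.
  (¬A ∨ H) forces A = False.
  (E ∨ H ∨ ¬N) forces N = False.
  clause (H ∨ N) is falsified — backtrack.
So S = True.
  then (A ∨ E ∨ ¬S) forces A = True.
  then (¬A ∨ H) forces H = True.
  then (¬H ∨ ¬N) forces N = False.
  then (¬B ∨ ¬H ∨ N) forces B = False.
  then (C ∨ N) forces C = True.
All clauses satisfied.

S = True, E = False, C = True, N = False, A = True, H = True, B = False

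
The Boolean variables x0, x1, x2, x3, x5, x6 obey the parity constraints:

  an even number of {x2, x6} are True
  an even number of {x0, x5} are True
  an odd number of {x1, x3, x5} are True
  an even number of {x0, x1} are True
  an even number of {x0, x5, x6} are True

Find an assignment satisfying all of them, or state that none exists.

x0=T, x1=T, x2=F, x3=T, x5=T, x6=F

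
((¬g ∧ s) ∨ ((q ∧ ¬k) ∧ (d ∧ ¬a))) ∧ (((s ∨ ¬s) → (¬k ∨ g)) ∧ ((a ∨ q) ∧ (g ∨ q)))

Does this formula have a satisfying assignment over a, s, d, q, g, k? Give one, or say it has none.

a = True; s = True; d = False; q = True; g = False; k = False

  (¬g ∧ s) ∨ ((q ∧ ¬k) ∧ (d ∧ ¬a)) = True
    ¬g ∧ s = True
      ¬g = True
    (q ∧ ¬k) ∧ (d ∧ ¬a) = False
      q ∧ ¬k = True
        ¬k = True
      d ∧ ¬a = False
        ¬a = False
  ((s ∨ ¬s) → (¬k ∨ g)) ∧ ((a ∨ q) ∧ (g ∨ q)) = True
    (s ∨ ¬s) → (¬k ∨ g) = True
      s ∨ ¬s = True
        ¬s = False
      ¬k ∨ g = True
        ¬k = True
    (a ∨ q) ∧ (g ∨ q) = True
      a ∨ q = True
      g ∨ q = True
Both conjuncts True, so the formula holds.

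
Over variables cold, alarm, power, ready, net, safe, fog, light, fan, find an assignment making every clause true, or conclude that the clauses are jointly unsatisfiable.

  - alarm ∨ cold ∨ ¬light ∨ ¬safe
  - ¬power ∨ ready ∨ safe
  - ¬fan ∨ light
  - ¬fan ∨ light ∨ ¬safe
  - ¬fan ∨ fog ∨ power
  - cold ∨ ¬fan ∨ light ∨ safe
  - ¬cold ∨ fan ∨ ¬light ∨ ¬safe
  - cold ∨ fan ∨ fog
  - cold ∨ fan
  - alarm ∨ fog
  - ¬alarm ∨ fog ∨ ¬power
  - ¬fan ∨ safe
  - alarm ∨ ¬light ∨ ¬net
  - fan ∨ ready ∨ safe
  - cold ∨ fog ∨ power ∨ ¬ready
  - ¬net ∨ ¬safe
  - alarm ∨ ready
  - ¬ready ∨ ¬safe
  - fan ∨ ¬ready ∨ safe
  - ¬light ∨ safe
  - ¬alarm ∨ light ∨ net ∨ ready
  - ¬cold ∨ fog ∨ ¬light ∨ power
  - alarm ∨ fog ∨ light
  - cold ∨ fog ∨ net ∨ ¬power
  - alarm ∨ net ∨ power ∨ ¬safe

Set cold = False.
  then (cold ∨ fan) forces fan = True.
  then (¬fan ∨ safe) forces safe = True.
  then (¬net ∨ ¬safe) forces net = False.
  then (¬ready ∨ ¬safe) forces ready = False.
  then (¬fan ∨ light) forces light = True.
  then (alarm ∨ ready) forces alarm = True.
Set power = True.
  then (¬alarm ∨ fog ∨ ¬power) forces fog = True.
All clauses satisfied.

cold = False, alarm = True, power = True, ready = False, net = False, safe = True, fog = True, light = True, fan = True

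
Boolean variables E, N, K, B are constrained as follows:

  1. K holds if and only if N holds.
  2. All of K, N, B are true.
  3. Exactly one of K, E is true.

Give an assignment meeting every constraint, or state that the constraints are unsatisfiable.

E = False, N = True, K = True, B = True

  (1) K=T, N=T — same ✓
  (2) {K, N, B}: all 3 true ✓
  (3) {K, E}: 1 true — exactly one ✓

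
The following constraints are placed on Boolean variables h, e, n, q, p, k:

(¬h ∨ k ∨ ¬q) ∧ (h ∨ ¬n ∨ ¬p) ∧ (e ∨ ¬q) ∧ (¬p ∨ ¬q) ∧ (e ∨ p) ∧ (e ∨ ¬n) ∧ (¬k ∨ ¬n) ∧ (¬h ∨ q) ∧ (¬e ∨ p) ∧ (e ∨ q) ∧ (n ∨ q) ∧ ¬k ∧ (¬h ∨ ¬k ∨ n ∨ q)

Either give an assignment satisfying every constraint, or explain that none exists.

Unsatisfiable — no assignment works.

Case p = True:
  (¬p ∨ ¬q) forces q = False.
  (¬h ∨ q) forces h = False.
  (h ∨ ¬n ∨ ¬p) forces n = False.
  Clause (n ∨ q) is falsified — contradiction.
Case p = False:
  (e ∨ p) forces e = True.
  Clause (¬e ∨ p) is falsified — contradiction.
Both cases fail, so the formula is unsatisfiable.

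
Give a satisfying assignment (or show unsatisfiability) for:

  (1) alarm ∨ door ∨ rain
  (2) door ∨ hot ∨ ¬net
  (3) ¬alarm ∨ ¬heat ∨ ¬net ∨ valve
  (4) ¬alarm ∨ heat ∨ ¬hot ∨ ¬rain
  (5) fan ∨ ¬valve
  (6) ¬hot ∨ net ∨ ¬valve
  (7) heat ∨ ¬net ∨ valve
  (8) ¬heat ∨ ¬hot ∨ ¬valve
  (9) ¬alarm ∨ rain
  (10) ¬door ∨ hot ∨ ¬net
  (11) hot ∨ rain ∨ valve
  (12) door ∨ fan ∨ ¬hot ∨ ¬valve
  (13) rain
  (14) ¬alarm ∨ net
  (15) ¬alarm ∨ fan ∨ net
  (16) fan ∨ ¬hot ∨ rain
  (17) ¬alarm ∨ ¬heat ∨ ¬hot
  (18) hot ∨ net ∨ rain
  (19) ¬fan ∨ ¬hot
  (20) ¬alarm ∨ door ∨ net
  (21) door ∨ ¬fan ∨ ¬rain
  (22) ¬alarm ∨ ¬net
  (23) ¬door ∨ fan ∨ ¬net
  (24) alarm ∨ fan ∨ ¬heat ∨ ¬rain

net: False, hot: True, heat: False, rain: True, valve: False, alarm: False, fan: False, door: True

Unit clause (rain) forces rain = True.
Set net = False.
  then (¬alarm ∨ net) forces alarm = False.
Set hot = True.
  then (¬hot ∨ net ∨ ¬valve) forces valve = False.
  then (¬fan ∨ ¬hot) forces fan = False.
  then (alarm ∨ fan ∨ ¬heat ∨ ¬rain) forces heat = False.
Set door = True.
All clauses satisfied.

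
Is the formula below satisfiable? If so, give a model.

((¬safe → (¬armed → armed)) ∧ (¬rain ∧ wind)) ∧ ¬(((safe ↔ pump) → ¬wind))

armed=T, rain=F, safe=F, pump=F, wind=T

  (¬safe → (¬armed → armed)) ∧ (¬rain ∧ wind) = True
    ¬safe → (¬armed → armed) = True
      ¬safe = True
      ¬armed → armed = True
        ¬armed = False
    ¬rain ∧ wind = True
      ¬rain = True
  ¬(((safe ↔ pump) → ¬wind)) = True
    (safe ↔ pump) → ¬wind = False
      safe ↔ pump = True
      ¬wind = False
Both conjuncts True, so the formula holds.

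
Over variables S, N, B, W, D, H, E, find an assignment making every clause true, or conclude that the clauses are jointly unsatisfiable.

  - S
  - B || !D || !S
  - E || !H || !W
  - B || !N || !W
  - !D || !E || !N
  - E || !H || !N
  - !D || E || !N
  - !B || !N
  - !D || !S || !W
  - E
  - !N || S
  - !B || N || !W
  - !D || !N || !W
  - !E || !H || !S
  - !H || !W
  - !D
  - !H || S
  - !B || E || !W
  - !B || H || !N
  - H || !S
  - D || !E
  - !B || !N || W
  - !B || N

Case S = True:
  (E) forces E = True.
  (!E || !H || !S) forces H = False.
  Clause (H || !S) is falsified — contradiction.
Case S = False:
  Clause (S) is falsified — contradiction.
Both cases fail, so the formula is unsatisfiable.

No satisfying assignment exists.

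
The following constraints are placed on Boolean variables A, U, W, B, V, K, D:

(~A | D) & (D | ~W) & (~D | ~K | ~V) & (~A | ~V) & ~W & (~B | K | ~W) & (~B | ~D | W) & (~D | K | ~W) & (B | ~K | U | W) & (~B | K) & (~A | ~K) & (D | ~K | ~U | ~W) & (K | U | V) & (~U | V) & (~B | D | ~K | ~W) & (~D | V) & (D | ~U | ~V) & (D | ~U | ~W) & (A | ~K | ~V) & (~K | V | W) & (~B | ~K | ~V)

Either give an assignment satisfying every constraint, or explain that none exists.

Unit clause (~W) forces W = False.
Try A = True:
  (~A | D) forces D = True.
  (~A | ~V) forces V = False.
  clause (~D | V) is falsified — backtrack.
So A = False.
Set U = False.
Set B = False.
  then (B | ~K | U | W) forces K = False.
  then (K | U | V) forces V = True.
Set D = False.
All clauses satisfied.

A = False; U = False; W = False; B = False; V = True; K = False; D = False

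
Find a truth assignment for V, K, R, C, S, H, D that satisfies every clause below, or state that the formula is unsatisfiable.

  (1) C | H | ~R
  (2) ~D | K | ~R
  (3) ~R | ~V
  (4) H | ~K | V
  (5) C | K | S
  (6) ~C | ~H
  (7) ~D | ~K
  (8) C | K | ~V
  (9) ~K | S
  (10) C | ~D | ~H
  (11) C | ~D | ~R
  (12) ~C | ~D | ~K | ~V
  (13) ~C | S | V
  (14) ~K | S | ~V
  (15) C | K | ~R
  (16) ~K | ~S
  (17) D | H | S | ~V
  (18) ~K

V = False, K = False, R = False, C = True, S = True, H = False, D = False

Unit clause (~K) forces K = False.
Set V = False.
Set R = False.
Set C = True.
  then (~C | ~H) forces H = False.
  then (~C | S | V) forces S = True.
Set D = False.
All clauses satisfied.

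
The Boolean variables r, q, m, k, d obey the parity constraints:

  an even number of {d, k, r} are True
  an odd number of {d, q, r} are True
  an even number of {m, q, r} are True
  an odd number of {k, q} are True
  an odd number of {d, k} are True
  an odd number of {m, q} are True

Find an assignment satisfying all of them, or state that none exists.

r = True, q = True, m = False, k = False, d = True

{d, k, r}: 2 true → even ✓
{d, q, r}: 3 true → odd ✓
{m, q, r}: 2 true → even ✓
{k, q}: 1 true → odd ✓
{d, k}: 1 true → odd ✓
{m, q}: 1 true → odd ✓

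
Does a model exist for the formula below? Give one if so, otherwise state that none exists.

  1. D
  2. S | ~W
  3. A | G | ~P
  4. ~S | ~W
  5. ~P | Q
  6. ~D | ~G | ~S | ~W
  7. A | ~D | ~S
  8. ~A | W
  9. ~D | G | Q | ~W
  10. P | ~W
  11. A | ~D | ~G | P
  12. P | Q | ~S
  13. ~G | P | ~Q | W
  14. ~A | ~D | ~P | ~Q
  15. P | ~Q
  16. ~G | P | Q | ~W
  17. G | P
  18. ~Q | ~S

P = True; D = True; G = True; A = False; W = False; Q = True; S = False

Unit clause (D) forces D = True.
Try P = False:
  (P | ~W) forces W = False.
  (~A | W) forces A = False.
  (A | ~D | ~S) forces S = False.
  (A | ~D | ~G | P) forces G = False.
  clause (G | P) is falsified — backtrack.
So P = True.
  then (~P | Q) forces Q = True.
  then (~A | ~D | ~P | ~Q) forces A = False.
  then (~Q | ~S) forces S = False.
  then (S | ~W) forces W = False.
  then (A | G | ~P) forces G = True.
All clauses satisfied.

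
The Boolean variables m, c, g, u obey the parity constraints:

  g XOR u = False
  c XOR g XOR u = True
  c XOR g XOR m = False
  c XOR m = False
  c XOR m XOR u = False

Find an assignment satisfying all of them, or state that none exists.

m = True; c = True; g = False; u = False

g XOR u = F XOR F = False ✓
c XOR g XOR u = T XOR F XOR F = True ✓
c XOR g XOR m = T XOR F XOR T = False ✓
c XOR m = T XOR T = False ✓
c XOR m XOR u = T XOR T XOR F = False ✓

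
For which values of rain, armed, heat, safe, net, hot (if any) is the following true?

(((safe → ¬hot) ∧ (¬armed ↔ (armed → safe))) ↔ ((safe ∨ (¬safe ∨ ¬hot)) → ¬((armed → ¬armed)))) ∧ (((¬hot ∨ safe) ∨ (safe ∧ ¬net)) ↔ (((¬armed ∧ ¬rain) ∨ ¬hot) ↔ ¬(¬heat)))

rain = False; armed = True; heat = True; safe = False; net = True; hot = False

  ((safe → ¬hot) ∧ (¬armed ↔ (armed → safe))) ↔ ((safe ∨ (¬safe ∨ ¬hot)) → ¬((armed → ¬armed))) = True
    (safe → ¬hot) ∧ (¬armed ↔ (armed → safe)) = True
      safe → ¬hot = True
        ¬hot = True
      ¬armed ↔ (armed → safe) = True
        ¬armed = False
        armed → safe = False
    (safe ∨ (¬safe ∨ ¬hot)) → ¬((armed → ¬armed)) = True
      safe ∨ (¬safe ∨ ¬hot) = True
        ¬safe ∨ ¬hot = True
          ¬safe = True
          ¬hot = True
      ¬((armed → ¬armed)) = True
        armed → ¬armed = False
          ¬armed = False
  ((¬hot ∨ safe) ∨ (safe ∧ ¬net)) ↔ (((¬armed ∧ ¬rain) ∨ ¬hot) ↔ ¬(¬heat)) = True
    (¬hot ∨ safe) ∨ (safe ∧ ¬net) = True
      ¬hot ∨ safe = True
        ¬hot = True
      safe ∧ ¬net = False
        ¬net = False
    ((¬armed ∧ ¬rain) ∨ ¬hot) ↔ ¬(¬heat) = True
      (¬armed ∧ ¬rain) ∨ ¬hot = True
        ¬armed ∧ ¬rain = False
          ¬armed = False
          ¬rain = True
        ¬hot = True
      ¬(¬heat) = True
        ¬heat = False
Both conjuncts True, so the formula holds.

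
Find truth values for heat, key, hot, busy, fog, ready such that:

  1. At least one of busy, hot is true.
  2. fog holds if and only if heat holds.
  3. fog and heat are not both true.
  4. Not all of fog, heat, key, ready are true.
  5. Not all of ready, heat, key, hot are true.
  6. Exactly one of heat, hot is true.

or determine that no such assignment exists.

heat = False, key = True, hot = True, busy = True, fog = False, ready = True

  (1) {busy, hot}: 2 true — at least one ✓
  (2) fog=F, heat=F — same ✓
  (3) fog=F, heat=F — not both ✓
  (4) {fog, heat, key, ready}: 2/4 true — not all ✓
  (5) {ready, heat, key, hot}: 3/4 true — not all ✓
  (6) {heat, hot}: 1 true — exactly one ✓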